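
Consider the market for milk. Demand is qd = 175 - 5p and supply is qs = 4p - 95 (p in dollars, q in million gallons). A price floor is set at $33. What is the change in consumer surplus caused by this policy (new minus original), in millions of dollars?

-52.5

Equilibrium: 175 - 5p = 4p - 95, so 270 = 9p and p* = 30, q* = 25.
Since 33 > 30, the floor is binding.
At p = 33: qd = 175 - 5·33 = 10 and qs = 4·33 - 95 = 37.
Consumer surplus without the control is ½ · (35 - 30) · 25 = 62.5.
With the floor, consumers buy 10 units at 33, so CS = ½ · (35 - 33) · 10 = 10.
Change in consumer surplus = 10 - 62.5 = -52.5.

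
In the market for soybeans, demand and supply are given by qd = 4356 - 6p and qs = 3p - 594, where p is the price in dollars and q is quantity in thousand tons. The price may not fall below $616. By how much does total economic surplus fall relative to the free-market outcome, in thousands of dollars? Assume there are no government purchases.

In a free market, 4356 - 6p = 3p - 594 gives the equilibrium p* = 550, q* = 1056.
The floor of 616 is above the equilibrium price 550, so it binds.
At p = 616: qd = 4356 - 6·616 = 660 and qs = 3·616 - 594 = 1254.
Quantity traded falls to 660. At q = 660 the demand price is (4356 - 660)/6 = 616 and the supply price is (594 + 660)/3 = 418.
Deadweight loss = ½ · (616 - 418) · (1056 - 660) = ½ · 198 · 396 = 39204.

39204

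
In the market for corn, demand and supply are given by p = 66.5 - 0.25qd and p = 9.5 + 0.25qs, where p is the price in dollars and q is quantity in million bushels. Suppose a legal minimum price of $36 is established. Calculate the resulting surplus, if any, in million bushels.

Rearranging demand gives qd = 266 - 4p; rearranging supply gives qs = 4p - 38. In a free market, 266 - 4p = 4p - 38 gives the equilibrium p* = 38, q* = 114.
The floor of 36 is below the equilibrium price 38, so it is not binding; the market clears at p* = 38, q* = 114.
Since the control does not bind, there is no surplus.

0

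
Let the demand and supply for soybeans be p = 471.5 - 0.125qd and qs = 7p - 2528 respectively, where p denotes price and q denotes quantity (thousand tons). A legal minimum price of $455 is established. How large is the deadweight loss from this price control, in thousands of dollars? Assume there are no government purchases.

10500

Rearranging demand gives qd = 3772 - 8p. In a free market, 3772 - 8p = 7p - 2528 gives the equilibrium p* = 420, q* = 412.
Because the floor (455) lies above the market-clearing price, it is binding.
At p = 455: qd = 3772 - 8·455 = 132 and qs = 7·455 - 2528 = 657.
Quantity traded falls to 132. At q = 132 the demand price is (3772 - 132)/8 = 455 and the supply price is (2528 + 132)/7 = 380.
Deadweight loss = ½ · (455 - 380) · (412 - 132) = ½ · 75 · 280 = 10500.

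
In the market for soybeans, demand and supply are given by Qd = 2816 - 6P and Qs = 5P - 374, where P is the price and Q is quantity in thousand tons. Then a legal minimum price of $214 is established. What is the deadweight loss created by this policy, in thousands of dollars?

0

Without the control the market clears where 2816 - 6P = 5P - 374, i.e. P* = 290 and Q* = 1076.
The floor of 214 is below the equilibrium price 290, so it is not binding; the market clears at P* = 290, Q* = 1076.
Since the control does not bind, no trades are prevented and deadweight loss is zero.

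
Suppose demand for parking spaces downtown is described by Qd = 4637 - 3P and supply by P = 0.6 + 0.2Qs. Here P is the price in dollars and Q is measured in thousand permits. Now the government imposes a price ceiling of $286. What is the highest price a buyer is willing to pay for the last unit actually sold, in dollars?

1070

Rearranging supply gives Qs = 5P - 3. Setting quantity demanded equal to quantity supplied, 4637 - 3P = 5P - 3, gives P* = 580 and Q* = 2897.
The ceiling of 286 is below the equilibrium price 580, so it binds.
At P = 286: Qd = 4637 - 3·286 = 3779 and Qs = 5·286 - 3 = 1427.
Only 1427 units reach the market. On the demand curve, the marginal buyer's willingness to pay at Q = 1427 is (4637 - 1427)/3 = 1070.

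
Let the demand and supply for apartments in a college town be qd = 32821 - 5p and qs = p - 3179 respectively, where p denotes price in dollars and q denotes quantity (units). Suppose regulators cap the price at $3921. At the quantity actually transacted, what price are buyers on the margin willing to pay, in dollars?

Without the control the market clears where 32821 - 5p = p - 3179, i.e. p* = 6000 and q* = 2821.
Since 3921 < 6000, the ceiling is binding.
At p = 3921: qd = 32821 - 5·3921 = 13216 and qs = 3921 - 3179 = 742.
Only 742 units reach the market. On the demand curve, the marginal buyer's willingness to pay at q = 742 is (32821 - 742)/5 = 6415.8.

6415.8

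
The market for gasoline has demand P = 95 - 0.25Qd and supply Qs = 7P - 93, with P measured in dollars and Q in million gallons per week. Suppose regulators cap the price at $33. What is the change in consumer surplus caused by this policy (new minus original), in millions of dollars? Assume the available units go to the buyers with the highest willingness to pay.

767.5

Rearranging demand gives Qd = 380 - 4P. Equilibrium: 380 - 4P = 7P - 93, so 473 = 11P and P* = 43, Q* = 208.
The ceiling of 33 is below the equilibrium price 43, so it binds.
At P = 33: Qd = 380 - 4·33 = 248 and Qs = 7·33 - 93 = 138.
Consumer surplus without the control is ½ · (95 - 43) · 208 = 5408.
With the ceiling, 138 units are sold at 33 (assume they go to the highest-value buyers). The demand price at Q = 138 is 60.5, so CS = ½ · [(95 - 33) + (60.5 - 33)] · 138 = 6175.5.
Change in consumer surplus = 6175.5 - 5408 = 767.5.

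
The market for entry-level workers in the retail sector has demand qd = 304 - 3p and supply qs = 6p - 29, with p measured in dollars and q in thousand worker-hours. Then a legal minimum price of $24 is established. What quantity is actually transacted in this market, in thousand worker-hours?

Without the control the market clears where 304 - 3p = 6p - 29, i.e. p* = 37 and q* = 193.
Since 24 is below p* = 37, the floor does not bind and the free-market outcome prevails.

193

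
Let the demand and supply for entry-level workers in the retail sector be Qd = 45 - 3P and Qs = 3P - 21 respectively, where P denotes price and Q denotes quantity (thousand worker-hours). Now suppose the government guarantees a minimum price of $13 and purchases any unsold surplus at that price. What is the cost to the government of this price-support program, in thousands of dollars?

Without the control the market clears where 45 - 3P = 3P - 21, i.e. P* = 11 and Q* = 12.
Since 13 > 11, the floor is binding.
At P = 13: Qd = 45 - 3·13 = 6 and Qs = 3·13 - 21 = 18.
Surplus = Qs - Qd = 12.
Government expenditure = surplus × support price = 12 × 13 = 156.

156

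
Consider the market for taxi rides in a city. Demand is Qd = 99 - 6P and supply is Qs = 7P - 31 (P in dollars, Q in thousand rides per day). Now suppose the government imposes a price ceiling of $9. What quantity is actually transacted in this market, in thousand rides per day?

Without the control the market clears where 99 - 6P = 7P - 31, i.e. P* = 10 and Q* = 39.
Since 9 < 10, the ceiling is binding.
At P = 9: Qd = 99 - 6·9 = 45 and Qs = 7·9 - 31 = 32.
The quantity actually transacted is the short side, supply: 32.

32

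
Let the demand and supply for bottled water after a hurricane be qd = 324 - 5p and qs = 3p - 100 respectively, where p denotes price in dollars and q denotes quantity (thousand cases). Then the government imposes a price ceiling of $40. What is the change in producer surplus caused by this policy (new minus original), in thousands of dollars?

-513.5

Without the control the market clears where 324 - 5p = 3p - 100, i.e. p* = 53 and q* = 59.
The ceiling of 40 is below the equilibrium price 53, so it binds.
At p = 40: qd = 324 - 5·40 = 124 and qs = 3·40 - 100 = 20.
Producer surplus without the control is ½ · (53 - 100/3) · 59 = 3481/6.
With the ceiling, producers sell 20 units at 40, so PS = ½ · (40 - 100/3) · 20 = 200/3.
Change in producer surplus = 200/3 - 3481/6 = -513.5.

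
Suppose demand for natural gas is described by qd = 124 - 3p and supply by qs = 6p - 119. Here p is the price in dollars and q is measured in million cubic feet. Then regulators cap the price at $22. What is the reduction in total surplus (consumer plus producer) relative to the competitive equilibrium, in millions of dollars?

Setting quantity demanded equal to quantity supplied, 124 - 3p = 6p - 119, gives p* = 27 and q* = 43.
Since 22 < 27, the ceiling is binding.
At p = 22: qd = 124 - 3·22 = 58 and qs = 6·22 - 119 = 13.
Quantity traded falls to 13. At q = 13 the demand price is (124 - 13)/3 = 37 and the supply price is (119 + 13)/6 = 22.
Deadweight loss = ½ · (37 - 22) · (43 - 13) = ½ · 15 · 30 = 225.

225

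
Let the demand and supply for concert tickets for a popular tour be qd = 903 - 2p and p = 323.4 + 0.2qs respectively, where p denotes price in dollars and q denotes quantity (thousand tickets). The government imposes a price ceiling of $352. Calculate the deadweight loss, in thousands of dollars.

560

Rearranging supply gives qs = 5p - 1617. Equilibrium: 903 - 2p = 5p - 1617, so 2520 = 7p and p* = 360, q* = 183.
The ceiling of 352 is below the equilibrium price 360, so it binds.
At p = 352: qd = 903 - 2·352 = 199 and qs = 5·352 - 1617 = 143.
Quantity traded falls to 143. At q = 143 the demand price is (903 - 143)/2 = 380 and the supply price is (1617 + 143)/5 = 352.
Deadweight loss = ½ · (380 - 352) · (183 - 143) = ½ · 28 · 40 = 560.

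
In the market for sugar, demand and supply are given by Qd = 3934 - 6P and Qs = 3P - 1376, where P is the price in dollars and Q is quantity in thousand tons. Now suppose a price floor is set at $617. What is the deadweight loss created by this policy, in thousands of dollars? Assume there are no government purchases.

Setting quantity demanded equal to quantity supplied, 3934 - 6P = 3P - 1376, gives P* = 590 and Q* = 394.
Since 617 > 590, the floor is binding.
At P = 617: Qd = 3934 - 6·617 = 232 and Qs = 3·617 - 1376 = 475.
Quantity traded falls to 232. At Q = 232 the demand price is (3934 - 232)/6 = 617 and the supply price is (1376 + 232)/3 = 536.
Deadweight loss = ½ · (617 - 536) · (394 - 232) = ½ · 81 · 162 = 6561.

6561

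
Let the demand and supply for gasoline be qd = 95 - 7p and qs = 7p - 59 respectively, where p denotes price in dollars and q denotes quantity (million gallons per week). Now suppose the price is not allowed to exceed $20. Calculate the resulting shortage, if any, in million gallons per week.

0

Without the control the market clears where 95 - 7p = 7p - 59, i.e. p* = 11 and q* = 18.
The ceiling of 20 is above the equilibrium price 11, so it is not binding; the market clears at p* = 11, q* = 18.
Since the control does not bind, there is no shortage.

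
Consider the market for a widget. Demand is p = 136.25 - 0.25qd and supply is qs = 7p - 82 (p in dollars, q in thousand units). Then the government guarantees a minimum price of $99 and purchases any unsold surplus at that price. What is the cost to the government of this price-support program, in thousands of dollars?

45738

Rearranging demand gives qd = 545 - 4p. Setting quantity demanded equal to quantity supplied, 545 - 4p = 7p - 82, gives p* = 57 and q* = 317.
The floor of 99 is above the equilibrium price 57, so it binds.
At p = 99: qd = 545 - 4·99 = 149 and qs = 7·99 - 82 = 611.
Surplus = qs - qd = 462.
Government expenditure = surplus × support price = 462 × 99 = 45738.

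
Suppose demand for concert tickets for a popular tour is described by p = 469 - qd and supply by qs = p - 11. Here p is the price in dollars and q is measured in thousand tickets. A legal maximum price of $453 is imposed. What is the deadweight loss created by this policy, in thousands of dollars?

0

Rearranging demand gives qd = 469 - p. In a free market, 469 - p = p - 11 gives the equilibrium p* = 240, q* = 229.
Since 453 is above p* = 240, the ceiling does not bind and the free-market outcome prevails.
Since the control does not bind, no trades are prevented and deadweight loss is zero.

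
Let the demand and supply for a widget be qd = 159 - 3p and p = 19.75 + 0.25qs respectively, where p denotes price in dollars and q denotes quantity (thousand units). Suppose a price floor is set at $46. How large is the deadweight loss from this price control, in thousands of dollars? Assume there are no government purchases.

378

Rearranging supply gives qs = 4p - 79. In a free market, 159 - 3p = 4p - 79 gives the equilibrium p* = 34, q* = 57.
The floor of 46 is above the equilibrium price 34, so it binds.
At p = 46: qd = 159 - 3·46 = 21 and qs = 4·46 - 79 = 105.
Quantity traded falls to 21. At q = 21 the demand price is (159 - 21)/3 = 46 and the supply price is (79 + 21)/4 = 25.
Deadweight loss = ½ · (46 - 25) · (57 - 21) = ½ · 21 · 36 = 378.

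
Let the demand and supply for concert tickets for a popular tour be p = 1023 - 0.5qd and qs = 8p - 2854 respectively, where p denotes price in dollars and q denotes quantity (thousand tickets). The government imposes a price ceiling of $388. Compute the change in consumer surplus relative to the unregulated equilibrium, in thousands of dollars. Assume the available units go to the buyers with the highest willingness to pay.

-140964

Rearranging demand gives qd = 2046 - 2p. Without the control the market clears where 2046 - 2p = 8p - 2854, i.e. p* = 490 and q* = 1066.
Because the ceiling (388) lies below the market-clearing price, it is binding.
At p = 388: qd = 2046 - 2·388 = 1270 and qs = 8·388 - 2854 = 250.
Consumer surplus without the control is ½ · (1023 - 490) · 1066 = 284089.
With the ceiling, 250 units are sold at 388 (assume they go to the highest-value buyers). The demand price at q = 250 is 898, so CS = ½ · [(1023 - 388) + (898 - 388)] · 250 = 143125.
Change in consumer surplus = 143125 - 284089 = -140964.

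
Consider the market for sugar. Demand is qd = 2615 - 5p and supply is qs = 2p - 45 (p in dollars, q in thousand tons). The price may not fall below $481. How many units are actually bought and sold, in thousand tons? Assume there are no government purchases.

210

In a free market, 2615 - 5p = 2p - 45 gives the equilibrium p* = 380, q* = 715.
Because the floor (481) lies above the market-clearing price, it is binding.
At p = 481: qd = 2615 - 5·481 = 210 and qs = 2·481 - 45 = 917.
The quantity actually transacted is the short side, demand: 210.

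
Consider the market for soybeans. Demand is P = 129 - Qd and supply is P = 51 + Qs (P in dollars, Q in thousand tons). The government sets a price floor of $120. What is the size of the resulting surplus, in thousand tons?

Rearranging demand gives Qd = 129 - P; rearranging supply gives Qs = P - 51. Without the control the market clears where 129 - P = P - 51, i.e. P* = 90 and Q* = 39.
Because the floor (120) lies above the market-clearing price, it is binding.
At P = 120: Qd = 129 - 120 = 9 and Qs = 120 - 51 = 69.
Surplus = Qs - Qd = 69 - 9 = 60.

60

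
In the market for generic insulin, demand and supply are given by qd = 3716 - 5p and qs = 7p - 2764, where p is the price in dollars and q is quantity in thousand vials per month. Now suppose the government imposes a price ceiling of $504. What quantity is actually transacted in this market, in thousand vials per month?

764

Without the control the market clears where 3716 - 5p = 7p - 2764, i.e. p* = 540 and q* = 1016.
Since 504 < 540, the ceiling is binding.
At p = 504: qd = 3716 - 5·504 = 1196 and qs = 7·504 - 2764 = 764.
The quantity actually transacted is the short side, supply: 764.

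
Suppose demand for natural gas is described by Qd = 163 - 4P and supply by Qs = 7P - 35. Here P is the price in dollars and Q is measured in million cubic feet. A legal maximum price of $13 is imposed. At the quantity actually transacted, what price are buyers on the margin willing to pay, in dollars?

26.75

Equilibrium: 163 - 4P = 7P - 35, so 198 = 11P and P* = 18, Q* = 91.
Because the ceiling (13) lies below the market-clearing price, it is binding.
At P = 13: Qd = 163 - 4·13 = 111 and Qs = 7·13 - 35 = 56.
Only 56 units reach the market. On the demand curve, the marginal buyer's willingness to pay at Q = 56 is (163 - 56)/4 = 26.75.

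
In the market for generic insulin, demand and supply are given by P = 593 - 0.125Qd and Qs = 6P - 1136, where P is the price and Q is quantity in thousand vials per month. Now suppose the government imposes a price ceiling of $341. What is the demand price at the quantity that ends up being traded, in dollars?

479.25

Rearranging demand gives Qd = 4744 - 8P. Without the control the market clears where 4744 - 8P = 6P - 1136, i.e. P* = 420 and Q* = 1384.
Since 341 < 420, the ceiling is binding.
At P = 341: Qd = 4744 - 8·341 = 2016 and Qs = 6·341 - 1136 = 910.
Only 910 units reach the market. On the demand curve, the marginal buyer's willingness to pay at Q = 910 is (4744 - 910)/8 = 479.25.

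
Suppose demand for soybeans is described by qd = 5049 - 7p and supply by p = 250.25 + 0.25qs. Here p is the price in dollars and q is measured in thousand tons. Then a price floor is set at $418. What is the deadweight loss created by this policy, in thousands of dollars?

Rearranging supply gives qs = 4p - 1001. Setting quantity demanded equal to quantity supplied, 5049 - 7p = 4p - 1001, gives p* = 550 and q* = 1199.
The floor of 418 is below the equilibrium price 550, so it is not binding; the market clears at p* = 550, q* = 1199.
Since the control does not bind, no trades are prevented and deadweight loss is zero.

0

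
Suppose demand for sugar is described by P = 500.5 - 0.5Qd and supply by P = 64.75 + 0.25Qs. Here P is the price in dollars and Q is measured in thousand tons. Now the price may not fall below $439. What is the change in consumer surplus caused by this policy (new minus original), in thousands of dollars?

Rearranging demand gives Qd = 1001 - 2P; rearranging supply gives Qs = 4P - 259. Equilibrium: 1001 - 2P = 4P - 259, so 1260 = 6P and P* = 210, Q* = 581.
The floor of 439 is above the equilibrium price 210, so it binds.
At P = 439: Qd = 1001 - 2·439 = 123 and Qs = 4·439 - 259 = 1497.
Consumer surplus without the control is ½ · (500.5 - 210) · 581 = 84390.25.
With the floor, consumers buy 123 units at 439, so CS = ½ · (500.5 - 439) · 123 = 3782.25.
Change in consumer surplus = 3782.25 - 84390.25 = -80608.

-80608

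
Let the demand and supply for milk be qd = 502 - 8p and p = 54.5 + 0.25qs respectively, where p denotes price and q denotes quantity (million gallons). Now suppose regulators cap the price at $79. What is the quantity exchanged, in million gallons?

Rearranging supply gives qs = 4p - 218. Equilibrium: 502 - 8p = 4p - 218, so 720 = 12p and p* = 60, q* = 22.
Since 79 is above p* = 60, the ceiling does not bind and the free-market outcome prevails.

22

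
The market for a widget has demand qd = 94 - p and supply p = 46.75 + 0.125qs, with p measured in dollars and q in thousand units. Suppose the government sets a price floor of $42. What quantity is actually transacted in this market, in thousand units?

42

Rearranging supply gives qs = 8p - 374. In a free market, 94 - p = 8p - 374 gives the equilibrium p* = 52, q* = 42.
Since 42 is below p* = 52, the floor does not bind and the free-market outcome prevails.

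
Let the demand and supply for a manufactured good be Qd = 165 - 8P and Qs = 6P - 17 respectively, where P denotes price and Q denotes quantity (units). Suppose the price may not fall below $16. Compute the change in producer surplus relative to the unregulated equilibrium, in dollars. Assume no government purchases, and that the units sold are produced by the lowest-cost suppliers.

63

Equilibrium: 165 - 8P = 6P - 17, so 182 = 14P and P* = 13, Q* = 61.
Because the floor (16) lies above the market-clearing price, it is binding.
At P = 16: Qd = 165 - 8·16 = 37 and Qs = 6·16 - 17 = 79.
Producer surplus without the control is ½ · (13 - 17/6) · 61 = 3721/12.
With the floor, 37 units are sold at 16. The supply price at Q = 37 is 9, so PS = ½ · [(16 - 17/6) + (16 - 9)] · 37 = 4477/12.
Change in producer surplus = 4477/12 - 3721/12 = 63.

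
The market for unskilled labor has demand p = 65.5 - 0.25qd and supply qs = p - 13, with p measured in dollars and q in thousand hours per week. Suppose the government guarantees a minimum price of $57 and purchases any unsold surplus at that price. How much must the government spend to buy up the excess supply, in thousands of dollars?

Rearranging demand gives qd = 262 - 4p. Equilibrium: 262 - 4p = p - 13, so 275 = 5p and p* = 55, q* = 42.
Since 57 > 55, the floor is binding.
At p = 57: qd = 262 - 4·57 = 34 and qs = 57 - 13 = 44.
Surplus = qs - qd = 10.
Government expenditure = surplus × support price = 10 × 57 = 570.

570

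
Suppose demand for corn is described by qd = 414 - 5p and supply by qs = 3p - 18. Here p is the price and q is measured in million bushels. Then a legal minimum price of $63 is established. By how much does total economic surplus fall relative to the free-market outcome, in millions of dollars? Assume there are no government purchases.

Setting quantity demanded equal to quantity supplied, 414 - 5p = 3p - 18, gives p* = 54 and q* = 144.
Because the floor (63) lies above the market-clearing price, it is binding.
At p = 63: qd = 414 - 5·63 = 99 and qs = 3·63 - 18 = 171.
Quantity traded falls to 99. At q = 99 the demand price is (414 - 99)/5 = 63 and the supply price is (18 + 99)/3 = 39.
Deadweight loss = ½ · (63 - 39) · (144 - 99) = ½ · 24 · 45 = 540.

540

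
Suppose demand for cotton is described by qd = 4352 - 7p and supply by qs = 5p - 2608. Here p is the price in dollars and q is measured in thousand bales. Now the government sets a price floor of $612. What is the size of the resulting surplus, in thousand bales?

In a free market, 4352 - 7p = 5p - 2608 gives the equilibrium p* = 580, q* = 292.
The floor of 612 is above the equilibrium price 580, so it binds.
At p = 612: qd = 4352 - 7·612 = 68 and qs = 5·612 - 2608 = 452.
Surplus = qs - qd = 452 - 68 = 384.

384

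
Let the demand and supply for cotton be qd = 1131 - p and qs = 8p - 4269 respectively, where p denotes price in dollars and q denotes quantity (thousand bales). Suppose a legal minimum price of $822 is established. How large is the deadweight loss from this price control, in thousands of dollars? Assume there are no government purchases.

In a free market, 1131 - p = 8p - 4269 gives the equilibrium p* = 600, q* = 531.
The floor of 822 is above the equilibrium price 600, so it binds.
At p = 822: qd = 1131 - 822 = 309 and qs = 8·822 - 4269 = 2307.
Quantity traded falls to 309. At q = 309 the demand price is 1131 - 309 = 822 and the supply price is (4269 + 309)/8 = 572.25.
Deadweight loss = ½ · (822 - 572.25) · (531 - 309) = ½ · 249.75 · 222 = 27722.25.

27722.25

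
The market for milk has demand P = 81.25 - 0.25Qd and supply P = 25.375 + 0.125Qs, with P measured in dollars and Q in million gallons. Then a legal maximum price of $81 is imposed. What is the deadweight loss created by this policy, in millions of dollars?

0

Rearranging demand gives Qd = 325 - 4P; rearranging supply gives Qs = 8P - 203. Without the control the market clears where 325 - 4P = 8P - 203, i.e. P* = 44 and Q* = 149.
Since 81 is above P* = 44, the ceiling does not bind and the free-market outcome prevails.
Since the control does not bind, no trades are prevented and deadweight loss is zero.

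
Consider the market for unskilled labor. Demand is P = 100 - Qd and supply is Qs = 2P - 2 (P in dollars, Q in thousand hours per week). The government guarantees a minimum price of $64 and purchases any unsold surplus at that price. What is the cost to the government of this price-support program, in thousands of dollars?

Rearranging demand gives Qd = 100 - P. Equilibrium: 100 - P = 2P - 2, so 102 = 3P and P* = 34, Q* = 66.
Since 64 > 34, the floor is binding.
At P = 64: Qd = 100 - 64 = 36 and Qs = 2·64 - 2 = 126.
Surplus = Qs - Qd = 90.
Government expenditure = surplus × support price = 90 × 64 = 5760.

5760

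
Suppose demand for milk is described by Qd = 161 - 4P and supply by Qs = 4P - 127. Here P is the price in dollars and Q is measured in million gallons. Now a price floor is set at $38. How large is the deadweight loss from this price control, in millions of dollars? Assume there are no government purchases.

16

Setting quantity demanded equal to quantity supplied, 161 - 4P = 4P - 127, gives P* = 36 and Q* = 17.
Because the floor (38) lies above the market-clearing price, it is binding.
At P = 38: Qd = 161 - 4·38 = 9 and Qs = 4·38 - 127 = 25.
Quantity traded falls to 9. At Q = 9 the demand price is (161 - 9)/4 = 38 and the supply price is (127 + 9)/4 = 34.
Deadweight loss = ½ · (38 - 34) · (17 - 9) = ½ · 4 · 8 = 16.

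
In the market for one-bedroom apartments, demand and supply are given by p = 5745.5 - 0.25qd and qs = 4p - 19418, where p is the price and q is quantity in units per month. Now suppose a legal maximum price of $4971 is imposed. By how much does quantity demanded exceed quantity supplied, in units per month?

2632

Rearranging demand gives qd = 22982 - 4p. In a free market, 22982 - 4p = 4p - 19418 gives the equilibrium p* = 5300, q* = 1782.
The ceiling of 4971 is below the equilibrium price 5300, so it binds.
At p = 4971: qd = 22982 - 4·4971 = 3098 and qs = 4·4971 - 19418 = 466.
Shortage = qd - qs = 3098 - 466 = 2632.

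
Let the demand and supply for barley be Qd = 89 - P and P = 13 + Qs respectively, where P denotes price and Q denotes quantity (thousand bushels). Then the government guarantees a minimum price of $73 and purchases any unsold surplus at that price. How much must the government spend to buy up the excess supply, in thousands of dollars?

Rearranging supply gives Qs = P - 13. Without the control the market clears where 89 - P = P - 13, i.e. P* = 51 and Q* = 38.
Since 73 > 51, the floor is binding.
At P = 73: Qd = 89 - 73 = 16 and Qs = 73 - 13 = 60.
Surplus = Qs - Qd = 44.
Government expenditure = surplus × support price = 44 × 73 = 3212.

3212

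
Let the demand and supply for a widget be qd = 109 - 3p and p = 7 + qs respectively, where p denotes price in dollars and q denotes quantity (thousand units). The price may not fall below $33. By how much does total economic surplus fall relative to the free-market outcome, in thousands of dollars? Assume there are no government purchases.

Rearranging supply gives qs = p - 7. Equilibrium: 109 - 3p = p - 7, so 116 = 4p and p* = 29, q* = 22.
Because the floor (33) lies above the market-clearing price, it is binding.
At p = 33: qd = 109 - 3·33 = 10 and qs = 33 - 7 = 26.
Quantity traded falls to 10. At q = 10 the demand price is (109 - 10)/3 = 33 and the supply price is 7 + 10 = 17.
Deadweight loss = ½ · (33 - 17) · (22 - 10) = ½ · 16 · 12 = 96.

96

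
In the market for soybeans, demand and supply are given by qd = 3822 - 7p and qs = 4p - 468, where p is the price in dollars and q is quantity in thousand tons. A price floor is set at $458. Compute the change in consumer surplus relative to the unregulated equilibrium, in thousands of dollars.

-58072

Setting quantity demanded equal to quantity supplied, 3822 - 7p = 4p - 468, gives p* = 390 and q* = 1092.
Since 458 > 390, the floor is binding.
At p = 458: qd = 3822 - 7·458 = 616 and qs = 4·458 - 468 = 1364.
Consumer surplus without the control is ½ · (546 - 390) · 1092 = 85176.
With the floor, consumers buy 616 units at 458, so CS = ½ · (546 - 458) · 616 = 27104.
Change in consumer surplus = 27104 - 85176 = -58072.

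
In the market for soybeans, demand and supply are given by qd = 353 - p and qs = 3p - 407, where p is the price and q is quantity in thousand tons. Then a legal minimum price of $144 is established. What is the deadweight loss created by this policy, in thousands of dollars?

0

Equilibrium: 353 - p = 3p - 407, so 760 = 4p and p* = 190, q* = 163.
Since 144 is below p* = 190, the floor does not bind and the free-market outcome prevails.
Since the control does not bind, no trades are prevented and deadweight loss is zero.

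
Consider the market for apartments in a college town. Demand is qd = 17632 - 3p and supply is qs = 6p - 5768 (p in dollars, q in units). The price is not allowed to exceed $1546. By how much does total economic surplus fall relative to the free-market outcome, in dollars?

In a free market, 17632 - 3p = 6p - 5768 gives the equilibrium p* = 2600, q* = 9832.
The ceiling of 1546 is below the equilibrium price 2600, so it binds.
At p = 1546: qd = 17632 - 3·1546 = 12994 and qs = 6·1546 - 5768 = 3508.
Quantity traded falls to 3508. At q = 3508 the demand price is (17632 - 3508)/3 = 4708 and the supply price is (5768 + 3508)/6 = 1546.
Deadweight loss = ½ · (4708 - 1546) · (9832 - 3508) = ½ · 3162 · 6324 = 9998244.

9998244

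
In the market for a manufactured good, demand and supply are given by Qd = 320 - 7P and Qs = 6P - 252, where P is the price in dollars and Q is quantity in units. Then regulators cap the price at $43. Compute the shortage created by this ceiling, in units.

13

Equilibrium: 320 - 7P = 6P - 252, so 572 = 13P and P* = 44, Q* = 12.
The ceiling of 43 is below the equilibrium price 44, so it binds.
At P = 43: Qd = 320 - 7·43 = 19 and Qs = 6·43 - 252 = 6.
Shortage = Qd - Qs = 19 - 6 = 13.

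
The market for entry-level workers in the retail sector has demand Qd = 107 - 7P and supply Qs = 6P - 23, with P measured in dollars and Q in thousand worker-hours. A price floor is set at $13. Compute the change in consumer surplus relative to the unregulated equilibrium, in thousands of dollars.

-79.5

Equilibrium: 107 - 7P = 6P - 23, so 130 = 13P and P* = 10, Q* = 37.
The floor of 13 is above the equilibrium price 10, so it binds.
At P = 13: Qd = 107 - 7·13 = 16 and Qs = 6·13 - 23 = 55.
Consumer surplus without the control is ½ · (107/7 - 10) · 37 = 1369/14.
With the floor, consumers buy 16 units at 13, so CS = ½ · (107/7 - 13) · 16 = 128/7.
Change in consumer surplus = 128/7 - 1369/14 = -79.5.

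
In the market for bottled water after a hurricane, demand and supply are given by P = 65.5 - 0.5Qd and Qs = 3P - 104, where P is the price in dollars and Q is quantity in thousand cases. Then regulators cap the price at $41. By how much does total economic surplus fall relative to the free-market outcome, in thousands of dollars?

Rearranging demand gives Qd = 131 - 2P. Setting quantity demanded equal to quantity supplied, 131 - 2P = 3P - 104, gives P* = 47 and Q* = 37.
Because the ceiling (41) lies below the market-clearing price, it is binding.
At P = 41: Qd = 131 - 2·41 = 49 and Qs = 3·41 - 104 = 19.
Quantity traded falls to 19. At Q = 19 the demand price is (131 - 19)/2 = 56 and the supply price is (104 + 19)/3 = 41.
Deadweight loss = ½ · (56 - 41) · (37 - 19) = ½ · 15 · 18 = 135.

135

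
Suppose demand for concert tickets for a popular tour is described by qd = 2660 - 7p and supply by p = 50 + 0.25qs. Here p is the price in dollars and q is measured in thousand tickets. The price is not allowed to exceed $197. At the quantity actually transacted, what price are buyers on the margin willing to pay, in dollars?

296

Rearranging supply gives qs = 4p - 200. Setting quantity demanded equal to quantity supplied, 2660 - 7p = 4p - 200, gives p* = 260 and q* = 840.
Because the ceiling (197) lies below the market-clearing price, it is binding.
At p = 197: qd = 2660 - 7·197 = 1281 and qs = 4·197 - 200 = 588.
Only 588 units reach the market. On the demand curve, the marginal buyer's willingness to pay at q = 588 is (2660 - 588)/7 = 296.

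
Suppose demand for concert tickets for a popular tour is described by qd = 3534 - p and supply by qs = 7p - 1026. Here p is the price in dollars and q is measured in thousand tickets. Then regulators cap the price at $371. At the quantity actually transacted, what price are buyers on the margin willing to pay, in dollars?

1963

Equilibrium: 3534 - p = 7p - 1026, so 4560 = 8p and p* = 570, q* = 2964.
The ceiling of 371 is below the equilibrium price 570, so it binds.
At p = 371: qd = 3534 - 371 = 3163 and qs = 7·371 - 1026 = 1571.
Only 1571 units reach the market. On the demand curve, the marginal buyer's willingness to pay at q = 1571 is (3534 - 1571) = 1963.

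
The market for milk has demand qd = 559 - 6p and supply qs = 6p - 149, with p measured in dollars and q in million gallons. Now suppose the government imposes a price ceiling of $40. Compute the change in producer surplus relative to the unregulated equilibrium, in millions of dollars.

-2812

Equilibrium: 559 - 6p = 6p - 149, so 708 = 12p and p* = 59, q* = 205.
The ceiling of 40 is below the equilibrium price 59, so it binds.
At p = 40: qd = 559 - 6·40 = 319 and qs = 6·40 - 149 = 91.
Producer surplus without the control is ½ · (59 - 149/6) · 205 = 42025/12.
With the ceiling, producers sell 91 units at 40, so PS = ½ · (40 - 149/6) · 91 = 8281/12.
Change in producer surplus = 8281/12 - 42025/12 = -2812.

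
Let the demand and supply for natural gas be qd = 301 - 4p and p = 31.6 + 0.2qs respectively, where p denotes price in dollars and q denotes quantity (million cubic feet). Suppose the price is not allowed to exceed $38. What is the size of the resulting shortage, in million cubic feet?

117

Rearranging supply gives qs = 5p - 158. In a free market, 301 - 4p = 5p - 158 gives the equilibrium p* = 51, q* = 97.
Because the ceiling (38) lies below the market-clearing price, it is binding.
At p = 38: qd = 301 - 4·38 = 149 and qs = 5·38 - 158 = 32.
Shortage = qd - qs = 149 - 32 = 117.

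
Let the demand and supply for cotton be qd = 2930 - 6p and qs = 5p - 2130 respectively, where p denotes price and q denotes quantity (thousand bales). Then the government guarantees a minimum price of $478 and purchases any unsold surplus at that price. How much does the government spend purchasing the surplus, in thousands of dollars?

94644

In a free market, 2930 - 6p = 5p - 2130 gives the equilibrium p* = 460, q* = 170.
Because the floor (478) lies above the market-clearing price, it is binding.
At p = 478: qd = 2930 - 6·478 = 62 and qs = 5·478 - 2130 = 260.
Surplus = qs - qd = 198.
Government expenditure = surplus × support price = 198 × 478 = 94644.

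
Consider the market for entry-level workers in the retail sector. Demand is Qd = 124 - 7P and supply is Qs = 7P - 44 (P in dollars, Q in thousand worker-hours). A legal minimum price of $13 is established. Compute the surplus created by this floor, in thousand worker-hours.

Equilibrium: 124 - 7P = 7P - 44, so 168 = 14P and P* = 12, Q* = 40.
Since 13 > 12, the floor is binding.
At P = 13: Qd = 124 - 7·13 = 33 and Qs = 7·13 - 44 = 47.
Surplus = Qs - Qd = 47 - 33 = 14.

14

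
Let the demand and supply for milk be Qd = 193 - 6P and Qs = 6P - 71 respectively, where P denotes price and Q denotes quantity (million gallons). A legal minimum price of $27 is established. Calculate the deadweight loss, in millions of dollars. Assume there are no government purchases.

Without the control the market clears where 193 - 6P = 6P - 71, i.e. P* = 22 and Q* = 61.
The floor of 27 is above the equilibrium price 22, so it binds.
At P = 27: Qd = 193 - 6·27 = 31 and Qs = 6·27 - 71 = 91.
Quantity traded falls to 31. At Q = 31 the demand price is (193 - 31)/6 = 27 and the supply price is (71 + 31)/6 = 17.
Deadweight loss = ½ · (27 - 17) · (61 - 31) = ½ · 10 · 30 = 150.

150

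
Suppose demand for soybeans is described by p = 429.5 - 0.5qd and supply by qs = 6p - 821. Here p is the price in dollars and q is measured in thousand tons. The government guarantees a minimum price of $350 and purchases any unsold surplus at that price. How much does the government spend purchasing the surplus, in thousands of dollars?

Rearranging demand gives qd = 859 - 2p. In a free market, 859 - 2p = 6p - 821 gives the equilibrium p* = 210, q* = 439.
The floor of 350 is above the equilibrium price 210, so it binds.
At p = 350: qd = 859 - 2·350 = 159 and qs = 6·350 - 821 = 1279.
Surplus = qs - qd = 1120.
Government expenditure = surplus × support price = 1120 × 350 = 392000.

392000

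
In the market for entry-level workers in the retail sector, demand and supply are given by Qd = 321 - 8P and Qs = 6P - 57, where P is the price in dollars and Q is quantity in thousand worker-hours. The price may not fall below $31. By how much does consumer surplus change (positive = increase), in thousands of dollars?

-356

Equilibrium: 321 - 8P = 6P - 57, so 378 = 14P and P* = 27, Q* = 105.
Since 31 > 27, the floor is binding.
At P = 31: Qd = 321 - 8·31 = 73 and Qs = 6·31 - 57 = 129.
Consumer surplus without the control is ½ · (40.125 - 27) · 105 = 689.0625.
With the floor, consumers buy 73 units at 31, so CS = ½ · (40.125 - 31) · 73 = 333.0625.
Change in consumer surplus = 333.0625 - 689.0625 = -356.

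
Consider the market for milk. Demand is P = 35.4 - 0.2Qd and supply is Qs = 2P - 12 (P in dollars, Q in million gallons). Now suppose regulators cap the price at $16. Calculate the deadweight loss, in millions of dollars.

169.4

Rearranging demand gives Qd = 177 - 5P. Setting quantity demanded equal to quantity supplied, 177 - 5P = 2P - 12, gives P* = 27 and Q* = 42.
Since 16 < 27, the ceiling is binding.
At P = 16: Qd = 177 - 5·16 = 97 and Qs = 2·16 - 12 = 20.
Quantity traded falls to 20. At Q = 20 the demand price is (177 - 20)/5 = 31.4 and the supply price is (12 + 20)/2 = 16.
Deadweight loss = ½ · (31.4 - 16) · (42 - 20) = ½ · 15.4 · 22 = 169.4.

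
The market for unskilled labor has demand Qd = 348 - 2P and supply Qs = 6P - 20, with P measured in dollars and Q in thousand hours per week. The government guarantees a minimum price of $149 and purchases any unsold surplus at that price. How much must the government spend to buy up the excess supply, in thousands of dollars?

122776

Without the control the market clears where 348 - 2P = 6P - 20, i.e. P* = 46 and Q* = 256.
The floor of 149 is above the equilibrium price 46, so it binds.
At P = 149: Qd = 348 - 2·149 = 50 and Qs = 6·149 - 20 = 874.
Surplus = Qs - Qd = 824.
Government expenditure = surplus × support price = 824 × 149 = 122776.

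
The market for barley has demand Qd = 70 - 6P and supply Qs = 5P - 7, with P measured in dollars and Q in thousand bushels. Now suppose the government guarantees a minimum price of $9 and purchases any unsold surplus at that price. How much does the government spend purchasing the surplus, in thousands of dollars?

198

In a free market, 70 - 6P = 5P - 7 gives the equilibrium P* = 7, Q* = 28.
Since 9 > 7, the floor is binding.
At P = 9: Qd = 70 - 6·9 = 16 and Qs = 5·9 - 7 = 38.
Surplus = Qs - Qd = 22.
Government expenditure = surplus × support price = 22 × 9 = 198.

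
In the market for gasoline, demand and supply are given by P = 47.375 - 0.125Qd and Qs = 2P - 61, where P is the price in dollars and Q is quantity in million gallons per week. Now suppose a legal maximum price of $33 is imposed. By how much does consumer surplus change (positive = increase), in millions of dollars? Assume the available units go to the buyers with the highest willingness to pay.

24.75

Rearranging demand gives Qd = 379 - 8P. Equilibrium: 379 - 8P = 2P - 61, so 440 = 10P and P* = 44, Q* = 27.
Since 33 < 44, the ceiling is binding.
At P = 33: Qd = 379 - 8·33 = 115 and Qs = 2·33 - 61 = 5.
Consumer surplus without the control is ½ · (47.375 - 44) · 27 = 45.5625.
With the ceiling, 5 units are sold at 33 (assume they go to the highest-value buyers). The demand price at Q = 5 is 46.75, so CS = ½ · [(47.375 - 33) + (46.75 - 33)] · 5 = 70.3125.
Change in consumer surplus = 70.3125 - 45.5625 = 24.75.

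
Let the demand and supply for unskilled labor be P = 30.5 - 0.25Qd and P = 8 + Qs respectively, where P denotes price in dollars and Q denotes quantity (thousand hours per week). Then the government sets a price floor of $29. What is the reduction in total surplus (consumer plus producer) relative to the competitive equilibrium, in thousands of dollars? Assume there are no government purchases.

Rearranging demand gives Qd = 122 - 4P; rearranging supply gives Qs = P - 8. Setting quantity demanded equal to quantity supplied, 122 - 4P = P - 8, gives P* = 26 and Q* = 18.
Since 29 > 26, the floor is binding.
At P = 29: Qd = 122 - 4·29 = 6 and Qs = 29 - 8 = 21.
Quantity traded falls to 6. At Q = 6 the demand price is (122 - 6)/4 = 29 and the supply price is 8 + 6 = 14.
Deadweight loss = ½ · (29 - 14) · (18 - 6) = ½ · 15 · 12 = 90.

90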